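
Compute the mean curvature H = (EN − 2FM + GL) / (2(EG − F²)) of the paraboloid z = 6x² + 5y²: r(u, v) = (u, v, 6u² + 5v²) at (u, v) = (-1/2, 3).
H = 5591*sqrt(937)/877969

With E = 144*u^2 + 1, F = 120*u*v, G = 100*v^2 + 1, L = 12/sqrt(144*u^2 + 100*v^2 + 1), M = 0, N = 10/sqrt(144*u^2 + 100*v^2 + 1), assemble
  H = (EN − 2FM + GL) / (2(EG − F²)) = (720*u^2 + 600*v^2 + 11)/(144*u^2 + 100*v^2 + 1)^(3/2).
At (u, v) = (-1/2, 3): H = 5591*sqrt(937)/877969.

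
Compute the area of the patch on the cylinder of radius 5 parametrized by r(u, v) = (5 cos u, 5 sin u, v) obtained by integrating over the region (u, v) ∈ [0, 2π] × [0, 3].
Area = 30*pi

Area = ∫∫ √(EG − F²) du dv with √(EG − F²) = 5. Integrating over [0, 2π] × [0, 3] gives 30*pi.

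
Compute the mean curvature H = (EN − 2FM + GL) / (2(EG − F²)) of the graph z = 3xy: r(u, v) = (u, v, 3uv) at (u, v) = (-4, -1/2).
H = -432*sqrt(589)/346921

With E = 9*v^2 + 1, F = 9*u*v, G = 9*u^2 + 1, L = 0, M = 3/sqrt(9*u^2 + 9*v^2 + 1), N = 0, assemble
  H = (EN − 2FM + GL) / (2(EG − F²)) = -27*u*v/(9*u^2 + 9*v^2 + 1)^(3/2).
At (u, v) = (-4, -1/2): H = -432*sqrt(589)/346921.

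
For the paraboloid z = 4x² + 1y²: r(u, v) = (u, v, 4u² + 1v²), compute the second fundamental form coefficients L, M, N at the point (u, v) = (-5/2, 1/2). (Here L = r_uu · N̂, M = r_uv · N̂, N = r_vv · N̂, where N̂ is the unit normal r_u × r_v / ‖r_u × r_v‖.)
L = 4*sqrt(402)/201;  M = 0;  N = sqrt(402)/201

Compute the unit normal N̂(u, v) = (-8*u/sqrt(64*u^2 + 4*v^2 + 1), -2*v/sqrt(64*u^2 + 4*v^2 + 1), 1/sqrt(64*u^2 + 4*v^2 + 1)), and the second partials r_uu, r_uv, r_vv. Take dot products:
  L(u, v) = r_uu · N̂ = 8/sqrt(64*u^2 + 4*v^2 + 1),
  M(u, v) = r_uv · N̂ = 0,
  N(u, v) = r_vv · N̂ = 2/sqrt(64*u^2 + 4*v^2 + 1).
Evaluating at (u, v) = (-5/2, 1/2):
  L = 4*sqrt(402)/201, M = 0, N = sqrt(402)/201.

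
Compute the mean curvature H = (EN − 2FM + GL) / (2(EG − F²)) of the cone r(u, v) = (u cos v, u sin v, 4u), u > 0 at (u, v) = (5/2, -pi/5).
H = 4*sqrt(17)/85

With E = 17, F = 0, G = u^2, L = 0, M = 0, N = 4*sqrt(17)*u^2/(17*Abs(u)), assemble
  H = (EN − 2FM + GL) / (2(EG − F²)) = 2*sqrt(17)/(17*Abs(u)).
At (u, v) = (5/2, -pi/5): H = 4*sqrt(17)/85.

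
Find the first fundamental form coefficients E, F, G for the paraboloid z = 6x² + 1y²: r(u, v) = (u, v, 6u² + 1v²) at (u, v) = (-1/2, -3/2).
E = 37;  F = 18;  G = 10

Partials: r_u = (1, 0, 12*u), r_v = (0, 1, 2*v). As functions of (u, v):
  E = r_u · r_u = 144*u^2 + 1,
  F = r_u · r_v = 24*u*v,
  G = r_v · r_v = 4*v^2 + 1.
Evaluating at (u, v) = (-1/2, -3/2): E = 37, F = 18, G = 10.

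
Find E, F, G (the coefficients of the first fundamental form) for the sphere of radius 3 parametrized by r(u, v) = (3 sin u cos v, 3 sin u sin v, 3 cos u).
E = 9;  F = 0;  G = 9*sin(u)^2

Compute partials: r_u = (3*cos(u)*cos(v), 3*sin(v)*cos(u), -3*sin(u)), r_v = (-3*sin(u)*sin(v), 3*sin(u)*cos(v), 0). Then
  E = r_u · r_u = 9,
  F = r_u · r_v = 0,
  G = r_v · r_v = 9*sin(u)^2.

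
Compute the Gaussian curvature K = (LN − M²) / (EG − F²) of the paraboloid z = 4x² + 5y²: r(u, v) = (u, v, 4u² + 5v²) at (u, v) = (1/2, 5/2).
K = 20/103041

Coefficients of the first fundamental form: E = 64*u^2 + 1, F = 80*u*v, G = 100*v^2 + 1.
Coefficients of the second fundamental form: L = 8/sqrt(64*u^2 + 100*v^2 + 1), M = 0, N = 10/sqrt(64*u^2 + 100*v^2 + 1).
Assemble K = (LN − M²)/(EG − F²) = 80/(4096*u^4 + 12800*u^2*v^2 + 128*u^2 + 10000*v^4 + 200*v^2 + 1). At (u, v) = (1/2, 5/2): K = 20/103041.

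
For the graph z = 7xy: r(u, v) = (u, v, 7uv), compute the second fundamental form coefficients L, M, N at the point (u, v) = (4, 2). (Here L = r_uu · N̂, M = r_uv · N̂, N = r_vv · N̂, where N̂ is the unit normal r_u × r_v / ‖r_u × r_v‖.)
L = 0;  M = 7*sqrt(109)/327;  N = 0

Compute the unit normal N̂(u, v) = (-7*v/sqrt(49*u^2 + 49*v^2 + 1), -7*u/sqrt(49*u^2 + 49*v^2 + 1), 1/sqrt(49*u^2 + 49*v^2 + 1)), and the second partials r_uu, r_uv, r_vv. Take dot products:
  L(u, v) = r_uu · N̂ = 0,
  M(u, v) = r_uv · N̂ = 7/sqrt(49*u^2 + 49*v^2 + 1),
  N(u, v) = r_vv · N̂ = 0.
Evaluating at (u, v) = (4, 2):
  L = 0, M = 7*sqrt(109)/327, N = 0.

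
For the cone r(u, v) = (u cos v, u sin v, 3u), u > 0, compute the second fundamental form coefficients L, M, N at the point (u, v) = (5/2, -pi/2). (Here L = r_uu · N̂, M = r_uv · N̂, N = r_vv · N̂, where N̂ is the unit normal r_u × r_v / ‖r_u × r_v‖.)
L = 0;  M = 0;  N = 3*sqrt(10)/4

Compute the unit normal N̂(u, v) = (-3*sqrt(10)*u*cos(v)/(10*Abs(u)), -3*sqrt(10)*u*sin(v)/(10*Abs(u)), sqrt(10)*u/(10*Abs(u))), and the second partials r_uu, r_uv, r_vv. Take dot products:
  L(u, v) = r_uu · N̂ = 0,
  M(u, v) = r_uv · N̂ = 0,
  N(u, v) = r_vv · N̂ = 3*sqrt(10)*u^2/(10*Abs(u)).
Evaluating at (u, v) = (5/2, -pi/2):
  L = 0, M = 0, N = 3*sqrt(10)/4.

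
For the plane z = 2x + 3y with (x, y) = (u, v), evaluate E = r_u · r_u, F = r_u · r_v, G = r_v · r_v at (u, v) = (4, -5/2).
E = 5;  F = 6;  G = 10

Partials: r_u = (1, 0, 2), r_v = (0, 1, 3). As functions of (u, v):
  E = r_u · r_u = 5,
  F = r_u · r_v = 6,
  G = r_v · r_v = 10.
Evaluating at (u, v) = (4, -5/2): E = 5, F = 6, G = 10.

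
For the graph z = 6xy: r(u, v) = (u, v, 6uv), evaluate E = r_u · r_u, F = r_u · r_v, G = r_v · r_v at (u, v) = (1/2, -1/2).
E = 10;  F = -9;  G = 10

Partials: r_u = (1, 0, 6*v), r_v = (0, 1, 6*u). As functions of (u, v):
  E = r_u · r_u = 36*v^2 + 1,
  F = r_u · r_v = 36*u*v,
  G = r_v · r_v = 36*u^2 + 1.
Evaluating at (u, v) = (1/2, -1/2): E = 10, F = -9, G = 10.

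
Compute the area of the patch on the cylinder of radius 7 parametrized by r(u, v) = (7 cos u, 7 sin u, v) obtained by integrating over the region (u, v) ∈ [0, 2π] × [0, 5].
Area = 70*pi

Area = ∫∫ √(EG − F²) du dv with √(EG − F²) = 7. Integrating over [0, 2π] × [0, 5] gives 70*pi.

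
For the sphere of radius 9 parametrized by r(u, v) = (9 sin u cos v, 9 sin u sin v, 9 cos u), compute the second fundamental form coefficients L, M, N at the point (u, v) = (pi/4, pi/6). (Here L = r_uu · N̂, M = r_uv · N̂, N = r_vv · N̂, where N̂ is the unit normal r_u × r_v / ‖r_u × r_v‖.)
L = -9;  M = 0;  N = -9/2

Compute the unit normal N̂(u, v) = (sin(u)^2*cos(v)/Abs(sin(u)), sin(u)^2*sin(v)/Abs(sin(u)), sin(2*u)/(2*Abs(sin(u)))), and the second partials r_uu, r_uv, r_vv. Take dot products:
  L(u, v) = r_uu · N̂ = -9*sin(u)/Abs(sin(u)),
  M(u, v) = r_uv · N̂ = 0,
  N(u, v) = r_vv · N̂ = -9*sin(u)^3/Abs(sin(u)).
Evaluating at (u, v) = (pi/4, pi/6):
  L = -9, M = 0, N = -9/2.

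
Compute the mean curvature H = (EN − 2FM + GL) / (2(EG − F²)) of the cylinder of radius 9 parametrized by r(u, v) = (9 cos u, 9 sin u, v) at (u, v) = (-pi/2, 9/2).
H = -1/18

With E = 81, F = 0, G = 1, L = -9, M = 0, N = 0, assemble
  H = (EN − 2FM + GL) / (2(EG − F²)) = -1/18.
At (u, v) = (-pi/2, 9/2): H = -1/18.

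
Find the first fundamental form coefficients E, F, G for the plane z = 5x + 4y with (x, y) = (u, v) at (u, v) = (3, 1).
E = 26;  F = 20;  G = 17

Partials: r_u = (1, 0, 5), r_v = (0, 1, 4). As functions of (u, v):
  E = r_u · r_u = 26,
  F = r_u · r_v = 20,
  G = r_v · r_v = 17.
Evaluating at (u, v) = (3, 1): E = 26, F = 20, G = 17.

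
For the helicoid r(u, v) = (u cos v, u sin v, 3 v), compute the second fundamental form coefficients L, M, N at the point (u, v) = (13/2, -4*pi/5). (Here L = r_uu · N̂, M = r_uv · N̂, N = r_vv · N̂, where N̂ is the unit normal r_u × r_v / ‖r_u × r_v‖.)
L = 0;  M = -6*sqrt(205)/205;  N = 0

Compute the unit normal N̂(u, v) = (3*sin(v)/sqrt(u^2 + 9), -3*cos(v)/sqrt(u^2 + 9), u/sqrt(u^2 + 9)), and the second partials r_uu, r_uv, r_vv. Take dot products:
  L(u, v) = r_uu · N̂ = 0,
  M(u, v) = r_uv · N̂ = -3/sqrt(u^2 + 9),
  N(u, v) = r_vv · N̂ = 0.
Evaluating at (u, v) = (13/2, -4*pi/5):
  L = 0, M = -6*sqrt(205)/205, N = 0.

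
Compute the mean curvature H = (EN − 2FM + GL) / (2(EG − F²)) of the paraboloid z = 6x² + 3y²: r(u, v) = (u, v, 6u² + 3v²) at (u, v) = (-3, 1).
H = 4113*sqrt(1333)/1776889

With E = 144*u^2 + 1, F = 72*u*v, G = 36*v^2 + 1, L = 12/sqrt(144*u^2 + 36*v^2 + 1), M = 0, N = 6/sqrt(144*u^2 + 36*v^2 + 1), assemble
  H = (EN − 2FM + GL) / (2(EG − F²)) = 9*(48*u^2 + 24*v^2 + 1)/(144*u^2 + 36*v^2 + 1)^(3/2).
At (u, v) = (-3, 1): H = 4113*sqrt(1333)/1776889.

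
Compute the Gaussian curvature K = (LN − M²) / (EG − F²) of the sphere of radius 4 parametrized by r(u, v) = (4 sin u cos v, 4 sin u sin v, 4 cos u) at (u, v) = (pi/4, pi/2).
K = 1/16

Coefficients of the first fundamental form: E = 16, F = 0, G = 16*sin(u)^2.
Coefficients of the second fundamental form: L = -4*sin(u)/Abs(sin(u)), M = 0, N = -4*sin(u)^3/Abs(sin(u)).
Assemble K = (LN − M²)/(EG − F²) = 1/16. At (u, v) = (pi/4, pi/2): K = 1/16.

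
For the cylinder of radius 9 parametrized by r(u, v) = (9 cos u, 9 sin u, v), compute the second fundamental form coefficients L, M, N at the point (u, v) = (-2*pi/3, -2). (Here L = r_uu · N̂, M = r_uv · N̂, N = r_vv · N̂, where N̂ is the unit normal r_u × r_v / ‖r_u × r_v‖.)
L = -9;  M = 0;  N = 0

Compute the unit normal N̂(u, v) = (cos(u), sin(u), 0), and the second partials r_uu, r_uv, r_vv. Take dot products:
  L(u, v) = r_uu · N̂ = -9,
  M(u, v) = r_uv · N̂ = 0,
  N(u, v) = r_vv · N̂ = 0.
Evaluating at (u, v) = (-2*pi/3, -2):
  L = -9, M = 0, N = 0.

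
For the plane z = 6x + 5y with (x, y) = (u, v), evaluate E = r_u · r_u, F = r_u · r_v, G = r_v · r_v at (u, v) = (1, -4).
E = 37;  F = 30;  G = 26

Partials: r_u = (1, 0, 6), r_v = (0, 1, 5). As functions of (u, v):
  E = r_u · r_u = 37,
  F = r_u · r_v = 30,
  G = r_v · r_v = 26.
Evaluating at (u, v) = (1, -4): E = 37, F = 30, G = 26.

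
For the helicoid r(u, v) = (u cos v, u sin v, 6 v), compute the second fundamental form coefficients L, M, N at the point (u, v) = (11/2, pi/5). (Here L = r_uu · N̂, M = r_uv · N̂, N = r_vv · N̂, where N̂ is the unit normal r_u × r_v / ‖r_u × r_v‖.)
L = 0;  M = -12*sqrt(265)/265;  N = 0

Compute the unit normal N̂(u, v) = (6*sin(v)/sqrt(u^2 + 36), -6*cos(v)/sqrt(u^2 + 36), u/sqrt(u^2 + 36)), and the second partials r_uu, r_uv, r_vv. Take dot products:
  L(u, v) = r_uu · N̂ = 0,
  M(u, v) = r_uv · N̂ = -6/sqrt(u^2 + 36),
  N(u, v) = r_vv · N̂ = 0.
Evaluating at (u, v) = (11/2, pi/5):
  L = 0, M = -12*sqrt(265)/265, N = 0.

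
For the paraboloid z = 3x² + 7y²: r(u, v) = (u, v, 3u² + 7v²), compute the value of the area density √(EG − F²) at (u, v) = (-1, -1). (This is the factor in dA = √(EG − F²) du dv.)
√(EG − F²)|_{(-1, -1)} = sqrt(233)

E = 36*u^2 + 1, F = 84*u*v, G = 196*v^2 + 1, so EG − F² = 36*u^2 + 196*v^2 + 1. Taking the positive square root: √(EG − F²) = sqrt(36*u^2 + 196*v^2 + 1). At (u, v) = (-1, -1): sqrt(233).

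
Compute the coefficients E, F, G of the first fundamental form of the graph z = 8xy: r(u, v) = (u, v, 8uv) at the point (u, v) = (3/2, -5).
E = 1601;  F = -480;  G = 145

Partials: r_u = (1, 0, 8*v), r_v = (0, 1, 8*u). As functions of (u, v):
  E = r_u · r_u = 64*v^2 + 1,
  F = r_u · r_v = 64*u*v,
  G = r_v · r_v = 64*u^2 + 1.
Evaluating at (u, v) = (3/2, -5): E = 1601, F = -480, G = 145.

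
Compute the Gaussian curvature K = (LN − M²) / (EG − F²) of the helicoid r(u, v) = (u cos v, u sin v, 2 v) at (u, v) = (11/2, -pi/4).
K = -64/18769

Coefficients of the first fundamental form: E = 1, F = 0, G = u^2 + 4.
Coefficients of the second fundamental form: L = 0, M = -2/sqrt(u^2 + 4), N = 0.
Assemble K = (LN − M²)/(EG − F²) = -4/(u^2 + 4)^2. At (u, v) = (11/2, -pi/4): K = -64/18769.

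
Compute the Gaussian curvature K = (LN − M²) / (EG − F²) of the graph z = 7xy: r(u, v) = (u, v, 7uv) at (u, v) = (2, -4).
K = -49/962361

Coefficients of the first fundamental form: E = 49*v^2 + 1, F = 49*u*v, G = 49*u^2 + 1.
Coefficients of the second fundamental form: L = 0, M = 7/sqrt(49*u^2 + 49*v^2 + 1), N = 0.
Assemble K = (LN − M²)/(EG − F²) = -49/(2401*u^4 + 4802*u^2*v^2 + 98*u^2 + 2401*v^4 + 98*v^2 + 1). At (u, v) = (2, -4): K = -49/962361.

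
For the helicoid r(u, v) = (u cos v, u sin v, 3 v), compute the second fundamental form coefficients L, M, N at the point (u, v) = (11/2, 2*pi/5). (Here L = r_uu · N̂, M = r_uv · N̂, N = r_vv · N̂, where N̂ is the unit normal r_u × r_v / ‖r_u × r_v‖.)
L = 0;  M = -6*sqrt(157)/157;  N = 0

Compute the unit normal N̂(u, v) = (3*sin(v)/sqrt(u^2 + 9), -3*cos(v)/sqrt(u^2 + 9), u/sqrt(u^2 + 9)), and the second partials r_uu, r_uv, r_vv. Take dot products:
  L(u, v) = r_uu · N̂ = 0,
  M(u, v) = r_uv · N̂ = -3/sqrt(u^2 + 9),
  N(u, v) = r_vv · N̂ = 0.
Evaluating at (u, v) = (11/2, 2*pi/5):
  L = 0, M = -6*sqrt(157)/157, N = 0.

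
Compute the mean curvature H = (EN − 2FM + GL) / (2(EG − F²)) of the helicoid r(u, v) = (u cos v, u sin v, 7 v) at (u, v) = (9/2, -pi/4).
H = 0

With E = 1, F = 0, G = u^2 + 49, L = 0, M = -7/sqrt(u^2 + 49), N = 0, assemble
  H = (EN − 2FM + GL) / (2(EG − F²)) = 0.
At (u, v) = (9/2, -pi/4): H = 0.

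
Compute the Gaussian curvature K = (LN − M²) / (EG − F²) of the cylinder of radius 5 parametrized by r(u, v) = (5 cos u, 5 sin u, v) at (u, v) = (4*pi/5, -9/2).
K = 0

Coefficients of the first fundamental form: E = 25, F = 0, G = 1.
Coefficients of the second fundamental form: L = -5, M = 0, N = 0.
Assemble K = (LN − M²)/(EG − F²) = 0. At (u, v) = (4*pi/5, -9/2): K = 0.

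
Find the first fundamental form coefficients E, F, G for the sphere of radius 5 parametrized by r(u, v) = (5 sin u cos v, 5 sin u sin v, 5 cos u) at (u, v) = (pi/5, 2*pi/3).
E = 25;  F = 0;  G = 125/8 - 25*sqrt(5)/8

Partials: r_u = (5*cos(u)*cos(v), 5*sin(v)*cos(u), -5*sin(u)), r_v = (-5*sin(u)*sin(v), 5*sin(u)*cos(v), 0). As functions of (u, v):
  E = r_u · r_u = 25,
  F = r_u · r_v = 0,
  G = r_v · r_v = 25*sin(u)^2.
Evaluating at (u, v) = (pi/5, 2*pi/3): E = 25, F = 0, G = 125/8 - 25*sqrt(5)/8.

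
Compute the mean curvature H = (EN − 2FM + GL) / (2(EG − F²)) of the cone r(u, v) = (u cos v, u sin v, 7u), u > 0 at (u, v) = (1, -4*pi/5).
H = 7*sqrt(2)/20

With E = 50, F = 0, G = u^2, L = 0, M = 0, N = 7*sqrt(2)*u^2/(10*Abs(u)), assemble
  H = (EN − 2FM + GL) / (2(EG − F²)) = 7*sqrt(2)/(20*Abs(u)).
At (u, v) = (1, -4*pi/5): H = 7*sqrt(2)/20.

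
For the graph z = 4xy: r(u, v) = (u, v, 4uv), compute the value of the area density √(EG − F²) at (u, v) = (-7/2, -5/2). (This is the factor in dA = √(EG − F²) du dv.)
√(EG − F²)|_{(-7/2, -5/2)} = 3*sqrt(33)

E = 16*v^2 + 1, F = 16*u*v, G = 16*u^2 + 1, so EG − F² = 16*u^2 + 16*v^2 + 1. Taking the positive square root: √(EG − F²) = sqrt(16*u^2 + 16*v^2 + 1). At (u, v) = (-7/2, -5/2): 3*sqrt(33).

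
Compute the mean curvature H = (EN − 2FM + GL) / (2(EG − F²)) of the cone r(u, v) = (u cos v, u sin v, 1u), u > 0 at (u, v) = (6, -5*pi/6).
H = sqrt(2)/24

With E = 2, F = 0, G = u^2, L = 0, M = 0, N = sqrt(2)*u^2/(2*Abs(u)), assemble
  H = (EN − 2FM + GL) / (2(EG − F²)) = sqrt(2)/(4*Abs(u)).
At (u, v) = (6, -5*pi/6): H = sqrt(2)/24.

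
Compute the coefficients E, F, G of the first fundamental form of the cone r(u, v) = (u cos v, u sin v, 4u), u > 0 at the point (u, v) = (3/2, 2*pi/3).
E = 17;  F = 0;  G = 9/4

Partials: r_u = (cos(v), sin(v), 4), r_v = (-u*sin(v), u*cos(v), 0). As functions of (u, v):
  E = r_u · r_u = 17,
  F = r_u · r_v = 0,
  G = r_v · r_v = u^2.
Evaluating at (u, v) = (3/2, 2*pi/3): E = 17, F = 0, G = 9/4.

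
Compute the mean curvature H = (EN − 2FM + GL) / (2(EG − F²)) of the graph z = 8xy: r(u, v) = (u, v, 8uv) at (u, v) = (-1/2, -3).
H = -768*sqrt(593)/351649

With E = 64*v^2 + 1, F = 64*u*v, G = 64*u^2 + 1, L = 0, M = 8/sqrt(64*u^2 + 64*v^2 + 1), N = 0, assemble
  H = (EN − 2FM + GL) / (2(EG − F²)) = -512*u*v/(64*u^2 + 64*v^2 + 1)^(3/2).
At (u, v) = (-1/2, -3): H = -768*sqrt(593)/351649.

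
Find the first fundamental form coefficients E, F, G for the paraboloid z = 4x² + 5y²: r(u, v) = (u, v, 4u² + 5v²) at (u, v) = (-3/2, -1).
E = 145;  F = 120;  G = 101

Partials: r_u = (1, 0, 8*u), r_v = (0, 1, 10*v). As functions of (u, v):
  E = r_u · r_u = 64*u^2 + 1,
  F = r_u · r_v = 80*u*v,
  G = r_v · r_v = 100*v^2 + 1.
Evaluating at (u, v) = (-3/2, -1): E = 145, F = 120, G = 101.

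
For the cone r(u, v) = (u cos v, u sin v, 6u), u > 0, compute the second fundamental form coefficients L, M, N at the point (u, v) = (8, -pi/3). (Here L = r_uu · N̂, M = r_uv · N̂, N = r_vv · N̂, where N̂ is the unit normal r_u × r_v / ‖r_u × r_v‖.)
L = 0;  M = 0;  N = 48*sqrt(37)/37

Compute the unit normal N̂(u, v) = (-6*sqrt(37)*u*cos(v)/(37*Abs(u)), -6*sqrt(37)*u*sin(v)/(37*Abs(u)), sqrt(37)*u/(37*Abs(u))), and the second partials r_uu, r_uv, r_vv. Take dot products:
  L(u, v) = r_uu · N̂ = 0,
  M(u, v) = r_uv · N̂ = 0,
  N(u, v) = r_vv · N̂ = 6*sqrt(37)*u^2/(37*Abs(u)).
Evaluating at (u, v) = (8, -pi/3):
  L = 0, M = 0, N = 48*sqrt(37)/37.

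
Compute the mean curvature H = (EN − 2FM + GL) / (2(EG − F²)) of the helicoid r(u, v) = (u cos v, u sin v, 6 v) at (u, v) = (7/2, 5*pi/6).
H = 0

With E = 1, F = 0, G = u^2 + 36, L = 0, M = -6/sqrt(u^2 + 36), N = 0, assemble
  H = (EN − 2FM + GL) / (2(EG − F²)) = 0.
At (u, v) = (7/2, 5*pi/6): H = 0.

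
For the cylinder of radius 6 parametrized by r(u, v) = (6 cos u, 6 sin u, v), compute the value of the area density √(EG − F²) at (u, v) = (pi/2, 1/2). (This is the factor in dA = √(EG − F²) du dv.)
√(EG − F²)|_{(pi/2, 1/2)} = 6

E = 36, F = 0, G = 1, so EG − F² = 36. Taking the positive square root: √(EG − F²) = 6. At (u, v) = (pi/2, 1/2): 6.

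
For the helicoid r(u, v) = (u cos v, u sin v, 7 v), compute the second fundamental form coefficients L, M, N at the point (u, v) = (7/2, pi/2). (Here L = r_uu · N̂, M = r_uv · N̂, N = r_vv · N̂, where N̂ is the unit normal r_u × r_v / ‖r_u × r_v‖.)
L = 0;  M = -2*sqrt(5)/5;  N = 0

Compute the unit normal N̂(u, v) = (7*sin(v)/sqrt(u^2 + 49), -7*cos(v)/sqrt(u^2 + 49), u/sqrt(u^2 + 49)), and the second partials r_uu, r_uv, r_vv. Take dot products:
  L(u, v) = r_uu · N̂ = 0,
  M(u, v) = r_uv · N̂ = -7/sqrt(u^2 + 49),
  N(u, v) = r_vv · N̂ = 0.
Evaluating at (u, v) = (7/2, pi/2):
  L = 0, M = -2*sqrt(5)/5, N = 0.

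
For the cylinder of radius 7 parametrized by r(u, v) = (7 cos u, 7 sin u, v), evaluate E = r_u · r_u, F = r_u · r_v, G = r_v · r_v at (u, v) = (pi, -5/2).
E = 49;  F = 0;  G = 1

Partials: r_u = (-7*sin(u), 7*cos(u), 0), r_v = (0, 0, 1). As functions of (u, v):
  E = r_u · r_u = 49,
  F = r_u · r_v = 0,
  G = r_v · r_v = 1.
Evaluating at (u, v) = (pi, -5/2): E = 49, F = 0, G = 1.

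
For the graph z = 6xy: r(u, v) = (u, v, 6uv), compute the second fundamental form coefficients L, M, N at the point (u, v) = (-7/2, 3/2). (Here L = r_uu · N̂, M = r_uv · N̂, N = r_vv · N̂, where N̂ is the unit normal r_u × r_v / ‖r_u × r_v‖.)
L = 0;  M = 6*sqrt(523)/523;  N = 0

Compute the unit normal N̂(u, v) = (-6*v/sqrt(36*u^2 + 36*v^2 + 1), -6*u/sqrt(36*u^2 + 36*v^2 + 1), 1/sqrt(36*u^2 + 36*v^2 + 1)), and the second partials r_uu, r_uv, r_vv. Take dot products:
  L(u, v) = r_uu · N̂ = 0,
  M(u, v) = r_uv · N̂ = 6/sqrt(36*u^2 + 36*v^2 + 1),
  N(u, v) = r_vv · N̂ = 0.
Evaluating at (u, v) = (-7/2, 3/2):
  L = 0, M = 6*sqrt(523)/523, N = 0.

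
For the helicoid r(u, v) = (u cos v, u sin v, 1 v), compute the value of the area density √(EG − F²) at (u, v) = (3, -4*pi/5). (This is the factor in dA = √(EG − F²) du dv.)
√(EG − F²)|_{(3, -4*pi/5)} = sqrt(10)

E = 1, F = 0, G = u^2 + 1, so EG − F² = u^2 + 1. Taking the positive square root: √(EG − F²) = sqrt(u^2 + 1). At (u, v) = (3, -4*pi/5): sqrt(10).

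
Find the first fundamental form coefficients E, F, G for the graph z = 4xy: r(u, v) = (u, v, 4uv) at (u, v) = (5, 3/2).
E = 37;  F = 120;  G = 401

Partials: r_u = (1, 0, 4*v), r_v = (0, 1, 4*u). As functions of (u, v):
  E = r_u · r_u = 16*v^2 + 1,
  F = r_u · r_v = 16*u*v,
  G = r_v · r_v = 16*u^2 + 1.
Evaluating at (u, v) = (5, 3/2): E = 37, F = 120, G = 401.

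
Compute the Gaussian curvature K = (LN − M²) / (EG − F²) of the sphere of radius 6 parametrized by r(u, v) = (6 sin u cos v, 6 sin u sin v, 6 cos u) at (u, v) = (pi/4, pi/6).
K = 1/36

Coefficients of the first fundamental form: E = 36, F = 0, G = 36*sin(u)^2.
Coefficients of the second fundamental form: L = -6*sin(u)/Abs(sin(u)), M = 0, N = -6*sin(u)^3/Abs(sin(u)).
Assemble K = (LN − M²)/(EG − F²) = 1/36. At (u, v) = (pi/4, pi/6): K = 1/36.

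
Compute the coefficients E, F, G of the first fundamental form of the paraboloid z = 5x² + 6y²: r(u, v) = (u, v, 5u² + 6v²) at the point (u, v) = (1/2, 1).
E = 26;  F = 60;  G = 145

Partials: r_u = (1, 0, 10*u), r_v = (0, 1, 12*v). As functions of (u, v):
  E = r_u · r_u = 100*u^2 + 1,
  F = r_u · r_v = 120*u*v,
  G = r_v · r_v = 144*v^2 + 1.
Evaluating at (u, v) = (1/2, 1): E = 26, F = 60, G = 145.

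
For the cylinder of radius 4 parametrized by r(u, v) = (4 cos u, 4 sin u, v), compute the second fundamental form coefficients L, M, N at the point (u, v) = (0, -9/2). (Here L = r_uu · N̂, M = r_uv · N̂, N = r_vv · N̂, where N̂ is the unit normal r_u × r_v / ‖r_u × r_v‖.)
L = -4;  M = 0;  N = 0

Compute the unit normal N̂(u, v) = (cos(u), sin(u), 0), and the second partials r_uu, r_uv, r_vv. Take dot products:
  L(u, v) = r_uu · N̂ = -4,
  M(u, v) = r_uv · N̂ = 0,
  N(u, v) = r_vv · N̂ = 0.
Evaluating at (u, v) = (0, -9/2):
  L = -4, M = 0, N = 0.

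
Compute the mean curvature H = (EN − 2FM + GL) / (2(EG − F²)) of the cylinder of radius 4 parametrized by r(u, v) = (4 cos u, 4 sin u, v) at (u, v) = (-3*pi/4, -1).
H = -1/8

With E = 16, F = 0, G = 1, L = -4, M = 0, N = 0, assemble
  H = (EN − 2FM + GL) / (2(EG − F²)) = -1/8.
At (u, v) = (-3*pi/4, -1): H = -1/8.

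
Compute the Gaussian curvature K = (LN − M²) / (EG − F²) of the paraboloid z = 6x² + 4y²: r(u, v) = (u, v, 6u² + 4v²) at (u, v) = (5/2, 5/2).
K = 96/1692601

Coefficients of the first fundamental form: E = 144*u^2 + 1, F = 96*u*v, G = 64*v^2 + 1.
Coefficients of the second fundamental form: L = 12/sqrt(144*u^2 + 64*v^2 + 1), M = 0, N = 8/sqrt(144*u^2 + 64*v^2 + 1).
Assemble K = (LN − M²)/(EG − F²) = 96/(20736*u^4 + 18432*u^2*v^2 + 288*u^2 + 4096*v^4 + 128*v^2 + 1). At (u, v) = (5/2, 5/2): K = 96/1692601.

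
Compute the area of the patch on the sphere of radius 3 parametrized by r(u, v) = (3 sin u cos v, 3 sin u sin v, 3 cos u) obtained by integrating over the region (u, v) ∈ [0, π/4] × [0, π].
Area = 9*pi*(2 - sqrt(2))/2

Area = ∫∫ √(EG − F²) du dv with √(EG − F²) = 9*Abs(sin(u)). Integrating over [0, π/4] × [0, π] gives 9*pi*(2 - sqrt(2))/2.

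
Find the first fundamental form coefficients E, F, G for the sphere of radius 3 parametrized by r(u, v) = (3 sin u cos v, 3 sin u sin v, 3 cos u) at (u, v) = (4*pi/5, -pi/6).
E = 9;  F = 0;  G = 45/8 - 9*sqrt(5)/8

Partials: r_u = (3*cos(u)*cos(v), 3*sin(v)*cos(u), -3*sin(u)), r_v = (-3*sin(u)*sin(v), 3*sin(u)*cos(v), 0). As functions of (u, v):
  E = r_u · r_u = 9,
  F = r_u · r_v = 0,
  G = r_v · r_v = 9*sin(u)^2.
Evaluating at (u, v) = (4*pi/5, -pi/6): E = 9, F = 0, G = 45/8 - 9*sqrt(5)/8.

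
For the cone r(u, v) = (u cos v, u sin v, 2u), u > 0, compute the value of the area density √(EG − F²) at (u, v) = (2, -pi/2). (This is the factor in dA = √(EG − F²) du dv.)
√(EG − F²)|_{(2, -pi/2)} = 2*sqrt(5)

E = 5, F = 0, G = u^2, so EG − F² = 5*u^2. Taking the positive square root: √(EG − F²) = sqrt(5)*Abs(u). At (u, v) = (2, -pi/2): 2*sqrt(5).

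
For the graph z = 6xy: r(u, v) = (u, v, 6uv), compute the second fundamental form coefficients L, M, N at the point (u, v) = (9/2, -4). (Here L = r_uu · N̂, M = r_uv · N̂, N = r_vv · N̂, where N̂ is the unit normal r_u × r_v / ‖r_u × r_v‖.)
L = 0;  M = 3*sqrt(1306)/653;  N = 0

Compute the unit normal N̂(u, v) = (-6*v/sqrt(36*u^2 + 36*v^2 + 1), -6*u/sqrt(36*u^2 + 36*v^2 + 1), 1/sqrt(36*u^2 + 36*v^2 + 1)), and the second partials r_uu, r_uv, r_vv. Take dot products:
  L(u, v) = r_uu · N̂ = 0,
  M(u, v) = r_uv · N̂ = 6/sqrt(36*u^2 + 36*v^2 + 1),
  N(u, v) = r_vv · N̂ = 0.
Evaluating at (u, v) = (9/2, -4):
  L = 0, M = 3*sqrt(1306)/653, N = 0.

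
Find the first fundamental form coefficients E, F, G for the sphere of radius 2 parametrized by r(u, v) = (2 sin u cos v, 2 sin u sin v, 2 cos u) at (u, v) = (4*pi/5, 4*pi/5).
E = 4;  F = 0;  G = 5/2 - sqrt(5)/2

Partials: r_u = (2*cos(u)*cos(v), 2*sin(v)*cos(u), -2*sin(u)), r_v = (-2*sin(u)*sin(v), 2*sin(u)*cos(v), 0). As functions of (u, v):
  E = r_u · r_u = 4,
  F = r_u · r_v = 0,
  G = r_v · r_v = 4*sin(u)^2.
Evaluating at (u, v) = (4*pi/5, 4*pi/5): E = 4, F = 0, G = 5/2 - sqrt(5)/2.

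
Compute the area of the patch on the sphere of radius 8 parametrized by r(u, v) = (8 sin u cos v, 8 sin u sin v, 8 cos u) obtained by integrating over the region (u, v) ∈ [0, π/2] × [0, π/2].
Area = 32*pi

Area = ∫∫ √(EG − F²) du dv with √(EG − F²) = 64*Abs(sin(u)). Integrating over [0, π/2] × [0, π/2] gives 32*pi.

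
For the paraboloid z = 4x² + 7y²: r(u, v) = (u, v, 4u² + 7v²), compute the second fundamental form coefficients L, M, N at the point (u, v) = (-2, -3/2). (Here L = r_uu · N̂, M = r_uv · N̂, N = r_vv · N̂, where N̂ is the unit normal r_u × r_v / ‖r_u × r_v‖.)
L = 4*sqrt(698)/349;  M = 0;  N = 7*sqrt(698)/349

Compute the unit normal N̂(u, v) = (-8*u/sqrt(64*u^2 + 196*v^2 + 1), -14*v/sqrt(64*u^2 + 196*v^2 + 1), 1/sqrt(64*u^2 + 196*v^2 + 1)), and the second partials r_uu, r_uv, r_vv. Take dot products:
  L(u, v) = r_uu · N̂ = 8/sqrt(64*u^2 + 196*v^2 + 1),
  M(u, v) = r_uv · N̂ = 0,
  N(u, v) = r_vv · N̂ = 14/sqrt(64*u^2 + 196*v^2 + 1).
Evaluating at (u, v) = (-2, -3/2):
  L = 4*sqrt(698)/349, M = 0, N = 7*sqrt(698)/349.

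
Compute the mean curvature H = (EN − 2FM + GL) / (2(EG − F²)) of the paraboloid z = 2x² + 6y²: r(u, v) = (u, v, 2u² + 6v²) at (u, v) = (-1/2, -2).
H = 1184*sqrt(581)/337561

With E = 16*u^2 + 1, F = 48*u*v, G = 144*v^2 + 1, L = 4/sqrt(16*u^2 + 144*v^2 + 1), M = 0, N = 12/sqrt(16*u^2 + 144*v^2 + 1), assemble
  H = (EN − 2FM + GL) / (2(EG − F²)) = 8*(12*u^2 + 36*v^2 + 1)/(16*u^2 + 144*v^2 + 1)^(3/2).
At (u, v) = (-1/2, -2): H = 1184*sqrt(581)/337561.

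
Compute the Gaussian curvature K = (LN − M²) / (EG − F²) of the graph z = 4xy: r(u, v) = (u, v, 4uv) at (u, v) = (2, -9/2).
K = -16/151321

Coefficients of the first fundamental form: E = 16*v^2 + 1, F = 16*u*v, G = 16*u^2 + 1.
Coefficients of the second fundamental form: L = 0, M = 4/sqrt(16*u^2 + 16*v^2 + 1), N = 0.
Assemble K = (LN − M²)/(EG − F²) = -16/(256*u^4 + 512*u^2*v^2 + 32*u^2 + 256*v^4 + 32*v^2 + 1). At (u, v) = (2, -9/2): K = -16/151321.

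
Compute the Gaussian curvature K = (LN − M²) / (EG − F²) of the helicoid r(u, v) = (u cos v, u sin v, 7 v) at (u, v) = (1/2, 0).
K = -784/38809

Coefficients of the first fundamental form: E = 1, F = 0, G = u^2 + 49.
Coefficients of the second fundamental form: L = 0, M = -7/sqrt(u^2 + 49), N = 0.
Assemble K = (LN − M²)/(EG − F²) = -49/(u^2 + 49)^2. At (u, v) = (1/2, 0): K = -784/38809.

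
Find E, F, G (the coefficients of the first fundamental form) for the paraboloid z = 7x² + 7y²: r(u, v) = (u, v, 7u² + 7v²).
E = 196*u^2 + 1;  F = 196*u*v;  G = 196*v^2 + 1

Compute partials: r_u = (1, 0, 14*u), r_v = (0, 1, 14*v). Then
  E = r_u · r_u = 196*u^2 + 1,
  F = r_u · r_v = 196*u*v,
  G = r_v · r_v = 196*v^2 + 1.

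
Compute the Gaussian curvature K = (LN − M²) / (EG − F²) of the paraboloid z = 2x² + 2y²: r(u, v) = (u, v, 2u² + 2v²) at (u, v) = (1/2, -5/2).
K = 16/11025

Coefficients of the first fundamental form: E = 16*u^2 + 1, F = 16*u*v, G = 16*v^2 + 1.
Coefficients of the second fundamental form: L = 4/sqrt(16*u^2 + 16*v^2 + 1), M = 0, N = 4/sqrt(16*u^2 + 16*v^2 + 1).
Assemble K = (LN − M²)/(EG − F²) = 16/(256*u^4 + 512*u^2*v^2 + 32*u^2 + 256*v^4 + 32*v^2 + 1). At (u, v) = (1/2, -5/2): K = 16/11025.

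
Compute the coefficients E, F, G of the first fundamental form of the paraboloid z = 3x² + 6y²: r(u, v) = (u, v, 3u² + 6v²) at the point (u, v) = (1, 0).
E = 37;  F = 0;  G = 1

Partials: r_u = (1, 0, 6*u), r_v = (0, 1, 12*v). As functions of (u, v):
  E = r_u · r_u = 36*u^2 + 1,
  F = r_u · r_v = 72*u*v,
  G = r_v · r_v = 144*v^2 + 1.
Evaluating at (u, v) = (1, 0): E = 37, F = 0, G = 1.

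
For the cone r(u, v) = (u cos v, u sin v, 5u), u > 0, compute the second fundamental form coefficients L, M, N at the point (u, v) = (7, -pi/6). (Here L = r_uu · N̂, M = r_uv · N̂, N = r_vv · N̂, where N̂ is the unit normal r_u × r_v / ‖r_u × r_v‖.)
L = 0;  M = 0;  N = 35*sqrt(26)/26

Compute the unit normal N̂(u, v) = (-5*sqrt(26)*u*cos(v)/(26*Abs(u)), -5*sqrt(26)*u*sin(v)/(26*Abs(u)), sqrt(26)*u/(26*Abs(u))), and the second partials r_uu, r_uv, r_vv. Take dot products:
  L(u, v) = r_uu · N̂ = 0,
  M(u, v) = r_uv · N̂ = 0,
  N(u, v) = r_vv · N̂ = 5*sqrt(26)*u^2/(26*Abs(u)).
Evaluating at (u, v) = (7, -pi/6):
  L = 0, M = 0, N = 35*sqrt(26)/26.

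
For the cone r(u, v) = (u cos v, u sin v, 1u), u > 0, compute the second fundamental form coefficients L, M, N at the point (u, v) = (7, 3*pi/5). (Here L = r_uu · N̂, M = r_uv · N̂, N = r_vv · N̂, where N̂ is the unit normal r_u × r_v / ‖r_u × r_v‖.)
L = 0;  M = 0;  N = 7*sqrt(2)/2

Compute the unit normal N̂(u, v) = (-sqrt(2)*u*cos(v)/(2*Abs(u)), -sqrt(2)*u*sin(v)/(2*Abs(u)), sqrt(2)*u/(2*Abs(u))), and the second partials r_uu, r_uv, r_vv. Take dot products:
  L(u, v) = r_uu · N̂ = 0,
  M(u, v) = r_uv · N̂ = 0,
  N(u, v) = r_vv · N̂ = sqrt(2)*u^2/(2*Abs(u)).
Evaluating at (u, v) = (7, 3*pi/5):
  L = 0, M = 0, N = 7*sqrt(2)/2.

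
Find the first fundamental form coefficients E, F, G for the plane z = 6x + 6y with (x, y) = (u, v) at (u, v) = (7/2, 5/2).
E = 37;  F = 36;  G = 37

Partials: r_u = (1, 0, 6), r_v = (0, 1, 6). As functions of (u, v):
  E = r_u · r_u = 37,
  F = r_u · r_v = 36,
  G = r_v · r_v = 37.
Evaluating at (u, v) = (7/2, 5/2): E = 37, F = 36, G = 37.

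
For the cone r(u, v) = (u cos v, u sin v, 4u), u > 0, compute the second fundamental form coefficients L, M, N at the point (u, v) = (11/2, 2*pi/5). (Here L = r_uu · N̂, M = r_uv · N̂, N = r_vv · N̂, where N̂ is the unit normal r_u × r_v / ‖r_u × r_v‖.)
L = 0;  M = 0;  N = 22*sqrt(17)/17

Compute the unit normal N̂(u, v) = (-4*sqrt(17)*u*cos(v)/(17*Abs(u)), -4*sqrt(17)*u*sin(v)/(17*Abs(u)), sqrt(17)*u/(17*Abs(u))), and the second partials r_uu, r_uv, r_vv. Take dot products:
  L(u, v) = r_uu · N̂ = 0,
  M(u, v) = r_uv · N̂ = 0,
  N(u, v) = r_vv · N̂ = 4*sqrt(17)*u^2/(17*Abs(u)).
Evaluating at (u, v) = (11/2, 2*pi/5):
  L = 0, M = 0, N = 22*sqrt(17)/17.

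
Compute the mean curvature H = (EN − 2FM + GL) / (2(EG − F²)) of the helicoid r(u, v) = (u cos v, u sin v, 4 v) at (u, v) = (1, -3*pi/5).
H = 0

With E = 1, F = 0, G = u^2 + 16, L = 0, M = -4/sqrt(u^2 + 16), N = 0, assemble
  H = (EN − 2FM + GL) / (2(EG − F²)) = 0.
At (u, v) = (1, -3*pi/5): H = 0.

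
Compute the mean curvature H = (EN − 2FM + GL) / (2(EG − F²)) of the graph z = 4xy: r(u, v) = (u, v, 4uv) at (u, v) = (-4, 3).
H = 768*sqrt(401)/160801

With E = 16*v^2 + 1, F = 16*u*v, G = 16*u^2 + 1, L = 0, M = 4/sqrt(16*u^2 + 16*v^2 + 1), N = 0, assemble
  H = (EN − 2FM + GL) / (2(EG − F²)) = -64*u*v/(16*u^2 + 16*v^2 + 1)^(3/2).
At (u, v) = (-4, 3): H = 768*sqrt(401)/160801.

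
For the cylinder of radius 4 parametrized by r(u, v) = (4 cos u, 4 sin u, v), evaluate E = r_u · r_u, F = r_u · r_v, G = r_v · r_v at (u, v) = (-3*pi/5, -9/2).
E = 16;  F = 0;  G = 1

Partials: r_u = (-4*sin(u), 4*cos(u), 0), r_v = (0, 0, 1). As functions of (u, v):
  E = r_u · r_u = 16,
  F = r_u · r_v = 0,
  G = r_v · r_v = 1.
Evaluating at (u, v) = (-3*pi/5, -9/2): E = 16, F = 0, G = 1.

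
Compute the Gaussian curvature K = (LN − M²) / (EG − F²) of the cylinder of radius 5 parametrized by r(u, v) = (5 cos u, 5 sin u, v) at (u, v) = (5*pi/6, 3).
K = 0

Coefficients of the first fundamental form: E = 25, F = 0, G = 1.
Coefficients of the second fundamental form: L = -5, M = 0, N = 0.
Assemble K = (LN − M²)/(EG − F²) = 0. At (u, v) = (5*pi/6, 3): K = 0.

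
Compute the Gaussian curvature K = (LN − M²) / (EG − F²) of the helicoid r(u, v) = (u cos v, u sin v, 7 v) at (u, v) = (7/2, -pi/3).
K = -16/1225

Coefficients of the first fundamental form: E = 1, F = 0, G = u^2 + 49.
Coefficients of the second fundamental form: L = 0, M = -7/sqrt(u^2 + 49), N = 0.
Assemble K = (LN − M²)/(EG − F²) = -49/(u^2 + 49)^2. At (u, v) = (7/2, -pi/3): K = -16/1225.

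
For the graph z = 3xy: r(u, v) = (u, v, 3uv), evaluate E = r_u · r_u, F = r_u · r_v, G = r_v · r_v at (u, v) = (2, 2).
E = 37;  F = 36;  G = 37

Partials: r_u = (1, 0, 3*v), r_v = (0, 1, 3*u). As functions of (u, v):
  E = r_u · r_u = 9*v^2 + 1,
  F = r_u · r_v = 9*u*v,
  G = r_v · r_v = 9*u^2 + 1.
Evaluating at (u, v) = (2, 2): E = 37, F = 36, G = 37.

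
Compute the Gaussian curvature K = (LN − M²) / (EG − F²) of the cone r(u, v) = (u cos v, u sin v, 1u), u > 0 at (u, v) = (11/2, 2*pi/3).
K = 0

Coefficients of the first fundamental form: E = 2, F = 0, G = u^2.
Coefficients of the second fundamental form: L = 0, M = 0, N = sqrt(2)*u^2/(2*Abs(u)).
Assemble K = (LN − M²)/(EG − F²) = 0. At (u, v) = (11/2, 2*pi/3): K = 0.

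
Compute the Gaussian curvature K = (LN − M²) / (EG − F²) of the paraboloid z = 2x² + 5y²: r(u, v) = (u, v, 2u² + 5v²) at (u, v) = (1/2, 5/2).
K = 2/19845

Coefficients of the first fundamental form: E = 16*u^2 + 1, F = 40*u*v, G = 100*v^2 + 1.
Coefficients of the second fundamental form: L = 4/sqrt(16*u^2 + 100*v^2 + 1), M = 0, N = 10/sqrt(16*u^2 + 100*v^2 + 1).
Assemble K = (LN − M²)/(EG − F²) = 40/(256*u^4 + 3200*u^2*v^2 + 32*u^2 + 10000*v^4 + 200*v^2 + 1). At (u, v) = (1/2, 5/2): K = 2/19845.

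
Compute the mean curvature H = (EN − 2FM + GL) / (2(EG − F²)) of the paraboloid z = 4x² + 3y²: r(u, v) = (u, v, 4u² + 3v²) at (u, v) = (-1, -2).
H = 775*sqrt(209)/43681

With E = 64*u^2 + 1, F = 48*u*v, G = 36*v^2 + 1, L = 8/sqrt(64*u^2 + 36*v^2 + 1), M = 0, N = 6/sqrt(64*u^2 + 36*v^2 + 1), assemble
  H = (EN − 2FM + GL) / (2(EG − F²)) = (192*u^2 + 144*v^2 + 7)/(64*u^2 + 36*v^2 + 1)^(3/2).
At (u, v) = (-1, -2): H = 775*sqrt(209)/43681.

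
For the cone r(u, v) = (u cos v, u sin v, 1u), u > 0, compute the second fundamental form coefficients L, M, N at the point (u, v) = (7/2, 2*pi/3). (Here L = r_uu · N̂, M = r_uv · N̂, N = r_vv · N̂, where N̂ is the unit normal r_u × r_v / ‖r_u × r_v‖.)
L = 0;  M = 0;  N = 7*sqrt(2)/4

Compute the unit normal N̂(u, v) = (-sqrt(2)*u*cos(v)/(2*Abs(u)), -sqrt(2)*u*sin(v)/(2*Abs(u)), sqrt(2)*u/(2*Abs(u))), and the second partials r_uu, r_uv, r_vv. Take dot products:
  L(u, v) = r_uu · N̂ = 0,
  M(u, v) = r_uv · N̂ = 0,
  N(u, v) = r_vv · N̂ = sqrt(2)*u^2/(2*Abs(u)).
Evaluating at (u, v) = (7/2, 2*pi/3):
  L = 0, M = 0, N = 7*sqrt(2)/4.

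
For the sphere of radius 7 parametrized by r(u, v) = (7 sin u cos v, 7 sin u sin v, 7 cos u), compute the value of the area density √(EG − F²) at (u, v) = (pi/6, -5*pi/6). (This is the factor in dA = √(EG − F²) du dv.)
√(EG − F²)|_{(pi/6, -5*pi/6)} = 49/2

E = 49, F = 0, G = 49*sin(u)^2, so EG − F² = 2401*sin(u)^2. Taking the positive square root: √(EG − F²) = 49*Abs(sin(u)). At (u, v) = (pi/6, -5*pi/6): 49/2.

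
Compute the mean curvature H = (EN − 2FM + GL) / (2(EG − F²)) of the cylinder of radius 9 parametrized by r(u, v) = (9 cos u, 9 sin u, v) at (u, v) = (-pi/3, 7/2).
H = -1/18

With E = 81, F = 0, G = 1, L = -9, M = 0, N = 0, assemble
  H = (EN − 2FM + GL) / (2(EG − F²)) = -1/18.
At (u, v) = (-pi/3, 7/2): H = -1/18.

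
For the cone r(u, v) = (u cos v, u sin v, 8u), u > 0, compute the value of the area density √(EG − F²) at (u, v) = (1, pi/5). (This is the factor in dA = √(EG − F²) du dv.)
√(EG − F²)|_{(1, pi/5)} = sqrt(65)

E = 65, F = 0, G = u^2, so EG − F² = 65*u^2. Taking the positive square root: √(EG − F²) = sqrt(65)*Abs(u). At (u, v) = (1, pi/5): sqrt(65).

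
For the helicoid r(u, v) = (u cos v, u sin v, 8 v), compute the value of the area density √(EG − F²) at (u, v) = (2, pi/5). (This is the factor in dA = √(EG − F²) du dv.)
√(EG − F²)|_{(2, pi/5)} = 2*sqrt(17)

E = 1, F = 0, G = u^2 + 64, so EG − F² = u^2 + 64. Taking the positive square root: √(EG − F²) = sqrt(u^2 + 64). At (u, v) = (2, pi/5): 2*sqrt(17).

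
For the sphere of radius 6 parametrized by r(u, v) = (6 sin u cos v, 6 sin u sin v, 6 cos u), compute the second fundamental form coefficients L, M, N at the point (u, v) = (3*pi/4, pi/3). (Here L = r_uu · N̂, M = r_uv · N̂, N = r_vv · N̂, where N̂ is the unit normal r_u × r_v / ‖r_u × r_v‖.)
L = -6;  M = 0;  N = -3

Compute the unit normal N̂(u, v) = (sin(u)^2*cos(v)/Abs(sin(u)), sin(u)^2*sin(v)/Abs(sin(u)), sin(2*u)/(2*Abs(sin(u)))), and the second partials r_uu, r_uv, r_vv. Take dot products:
  L(u, v) = r_uu · N̂ = -6*sin(u)/Abs(sin(u)),
  M(u, v) = r_uv · N̂ = 0,
  N(u, v) = r_vv · N̂ = -6*sin(u)^3/Abs(sin(u)).
Evaluating at (u, v) = (3*pi/4, pi/3):
  L = -6, M = 0, N = -3.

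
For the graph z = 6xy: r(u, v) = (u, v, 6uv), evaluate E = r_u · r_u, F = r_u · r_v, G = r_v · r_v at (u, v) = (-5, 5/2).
E = 226;  F = -450;  G = 901

Partials: r_u = (1, 0, 6*v), r_v = (0, 1, 6*u). As functions of (u, v):
  E = r_u · r_u = 36*v^2 + 1,
  F = r_u · r_v = 36*u*v,
  G = r_v · r_v = 36*u^2 + 1.
Evaluating at (u, v) = (-5, 5/2): E = 226, F = -450, G = 901.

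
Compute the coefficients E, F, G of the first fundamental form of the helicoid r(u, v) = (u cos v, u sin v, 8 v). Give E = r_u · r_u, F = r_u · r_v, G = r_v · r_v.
E = 1;  F = 0;  G = u^2 + 64

Compute partials: r_u = (cos(v), sin(v), 0), r_v = (-u*sin(v), u*cos(v), 8). Then
  E = r_u · r_u = 1,
  F = r_u · r_v = 0,
  G = r_v · r_v = u^2 + 64.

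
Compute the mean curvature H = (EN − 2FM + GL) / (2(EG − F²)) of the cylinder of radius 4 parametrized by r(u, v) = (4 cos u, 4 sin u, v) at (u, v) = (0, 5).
H = -1/8

With E = 16, F = 0, G = 1, L = -4, M = 0, N = 0, assemble
  H = (EN − 2FM + GL) / (2(EG − F²)) = -1/8.
At (u, v) = (0, 5): H = -1/8.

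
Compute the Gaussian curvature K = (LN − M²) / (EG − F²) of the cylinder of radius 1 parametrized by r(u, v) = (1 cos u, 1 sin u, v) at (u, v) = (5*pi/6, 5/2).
K = 0

Coefficients of the first fundamental form: E = 1, F = 0, G = 1.
Coefficients of the second fundamental form: L = -1, M = 0, N = 0.
Assemble K = (LN − M²)/(EG − F²) = 0. At (u, v) = (5*pi/6, 5/2): K = 0.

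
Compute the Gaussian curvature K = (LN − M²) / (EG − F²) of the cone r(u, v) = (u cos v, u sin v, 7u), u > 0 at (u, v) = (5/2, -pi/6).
K = 0

Coefficients of the first fundamental form: E = 50, F = 0, G = u^2.
Coefficients of the second fundamental form: L = 0, M = 0, N = 7*sqrt(2)*u^2/(10*Abs(u)).
Assemble K = (LN − M²)/(EG − F²) = 0. At (u, v) = (5/2, -pi/6): K = 0.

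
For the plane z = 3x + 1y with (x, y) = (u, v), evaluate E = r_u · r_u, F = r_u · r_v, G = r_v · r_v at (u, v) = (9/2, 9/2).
E = 10;  F = 3;  G = 2

Partials: r_u = (1, 0, 3), r_v = (0, 1, 1). As functions of (u, v):
  E = r_u · r_u = 10,
  F = r_u · r_v = 3,
  G = r_v · r_v = 2.
Evaluating at (u, v) = (9/2, 9/2): E = 10, F = 3, G = 2.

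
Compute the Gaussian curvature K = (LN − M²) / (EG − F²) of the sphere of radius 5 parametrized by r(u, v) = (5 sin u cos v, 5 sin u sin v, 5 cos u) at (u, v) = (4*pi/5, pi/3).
K = 1/25

Coefficients of the first fundamental form: E = 25, F = 0, G = 25*sin(u)^2.
Coefficients of the second fundamental form: L = -5*sin(u)/Abs(sin(u)), M = 0, N = -5*sin(u)^3/Abs(sin(u)).
Assemble K = (LN − M²)/(EG − F²) = 1/25. At (u, v) = (4*pi/5, pi/3): K = 1/25.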